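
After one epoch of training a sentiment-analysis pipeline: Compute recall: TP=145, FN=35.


Recall = TP/(TP+FN)
= 145/(145+35)
= 145/180 = 80.56%

80.56%


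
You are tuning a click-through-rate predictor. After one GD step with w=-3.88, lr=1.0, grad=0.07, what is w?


w_new = w - α·∇
= -3.88 - 1.0·0.07
= -3.88 - 0.07
= -3.95

-3.95


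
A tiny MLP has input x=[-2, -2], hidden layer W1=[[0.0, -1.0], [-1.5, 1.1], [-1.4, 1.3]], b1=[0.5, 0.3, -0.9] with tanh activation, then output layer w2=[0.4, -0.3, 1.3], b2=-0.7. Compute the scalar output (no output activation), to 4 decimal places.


z1[0] = (0.0)·(-2) + (-1.0)·(-2) + 0.5 = 2.5
z1[1] = (-1.5)·(-2) + (1.1)·(-2) + 0.3 = 1.1
z1[2] = (-1.4)·(-2) + (1.3)·(-2) - 0.9 = -0.7
h = tanh(z1) = [0.9866, 0.8005, -0.6044]
output = (0.4)·(0.9866) + (-0.3)·(0.8005) + (1.3)·(-0.6044) - 0.7 = -1.3312

-1.3312


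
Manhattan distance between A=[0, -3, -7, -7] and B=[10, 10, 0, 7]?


d = |0-10| + |-3-10| + |-7-0| + |-7-7|
  = 10 + 13 + 7 + 14
  = 44

44


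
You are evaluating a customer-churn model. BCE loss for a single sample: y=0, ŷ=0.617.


BCE = -[y·ln(p) + (1-y)·ln(1-p)]
= -0 - 1·ln(1-0.617)
= -ln(0.383) = 0.9597

0.9597


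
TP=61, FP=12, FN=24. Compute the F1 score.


Precision = 61/73 = 0.8356
Recall = 61/85 = 0.7176
F1 = 2·P·R/(P+R) = 2·TP/(2·TP+FP+FN) = 122/(122+12+24) = 122/158 = 0.7722

0.7722


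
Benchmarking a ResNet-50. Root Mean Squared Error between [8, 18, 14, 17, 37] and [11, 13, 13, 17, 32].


MSE = 60/5 = 12
RMSE = √(60/5) = 3.4641

3.4641


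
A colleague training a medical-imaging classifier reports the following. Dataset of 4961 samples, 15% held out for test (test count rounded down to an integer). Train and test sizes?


Test = ⌊4961·15/100⌋ = 744
Train = 4961 - 744 = 4217

Train: 4217, Test: 744


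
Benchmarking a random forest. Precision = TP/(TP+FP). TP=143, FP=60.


Precision = TP/(TP+FP)
= 143/(143+60)
= 143/203 = 70.44%

70.44%


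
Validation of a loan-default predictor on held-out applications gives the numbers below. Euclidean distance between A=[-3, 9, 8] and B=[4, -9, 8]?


d = √((-3-4)² + (9+ 9)² + (8-8)²)
  = √(49 + 324 + 0)
  = √373 = 19.3132

19.3132


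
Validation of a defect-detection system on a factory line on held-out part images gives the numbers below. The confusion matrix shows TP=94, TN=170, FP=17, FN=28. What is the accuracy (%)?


Accuracy = (TP+TN)/(TP+TN+FP+FN)
= (94+170)/(309)
= 264/309 = 85.44%

85.44%


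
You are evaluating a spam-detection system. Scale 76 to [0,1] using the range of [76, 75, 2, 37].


min=2, max=76
(76-2)/(76-2) = 74/74 = 1.0

1.0


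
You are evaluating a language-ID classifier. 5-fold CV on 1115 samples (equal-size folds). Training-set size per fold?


Fold size = 1115/5 = 223
Training per fold = 1115 - 223 = 892

892


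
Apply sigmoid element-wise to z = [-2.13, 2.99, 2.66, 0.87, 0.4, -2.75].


σ(-2.13) = 1/(1+e^2.13) = 0.1062
σ(2.99) = 1/(1+e^-2.99) = 0.9521
σ(2.66) = 1/(1+e^-2.66) = 0.9346
σ(0.87) = 1/(1+e^-0.87) = 0.7047
σ(0.4) = 1/(1+e^-0.4) = 0.5987
σ(-2.75) = 1/(1+e^2.75) = 0.0601
result = [0.1062, 0.9521, 0.9346, 0.7047, 0.5987, 0.0601]

[0.1062, 0.9521, 0.9346, 0.7047, 0.5987, 0.0601]


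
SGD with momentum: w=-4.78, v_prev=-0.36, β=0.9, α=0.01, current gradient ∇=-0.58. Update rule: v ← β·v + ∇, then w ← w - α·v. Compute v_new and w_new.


v_new = 0.9·-0.36 - 0.58 = -0.324 - 0.58 = -0.904
w_new = -4.78 - 0.01·-0.904 = -4.78 + 0.00904 = -4.77096

v_new=-0.904, w_new=-4.77096


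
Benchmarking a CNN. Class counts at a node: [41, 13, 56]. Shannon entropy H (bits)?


Probabilities: [41/110, 13/110, 56/110] ≈ [0.3727, 0.1182, 0.5091]
H = -((41/110)·log₂(41/110) + (13/110)·log₂(13/110) + (56/110)·log₂(56/110))
  = 1.3907 bits

1.3907 bits


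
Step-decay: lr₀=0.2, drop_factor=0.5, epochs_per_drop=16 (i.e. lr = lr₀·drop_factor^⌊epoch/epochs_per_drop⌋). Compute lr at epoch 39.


n_drops = ⌊39/16⌋ = 2
lr = 0.2·0.5^2 = 0.2·0.25 = 0.05

0.05


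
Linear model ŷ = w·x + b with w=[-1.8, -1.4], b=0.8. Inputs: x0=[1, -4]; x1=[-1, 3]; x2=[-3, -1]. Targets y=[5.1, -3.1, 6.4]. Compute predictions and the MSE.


ŷ0 = (-1.8)·(1) + (-1.4)·(-4) + 0.8 = 4.6
ŷ1 = (-1.8)·(-1) + (-1.4)·(3) + 0.8 = -1.6
ŷ2 = (-1.8)·(-3) + (-1.4)·(-1) + 0.8 = 7.6
errors² = [0.25, 2.25, 1.44]
MSE = 3.9400/3 = 1.3133

1.3133


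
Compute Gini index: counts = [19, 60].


Probabilities: [19/79, 60/79] ≈ [0.2405, 0.7595]
Σpᵢ² = (361 + 3600)/79² = 3961/6241
Gini = 1 - Σpᵢ² = 1 - 3961/6241 = 0.3653

0.3653


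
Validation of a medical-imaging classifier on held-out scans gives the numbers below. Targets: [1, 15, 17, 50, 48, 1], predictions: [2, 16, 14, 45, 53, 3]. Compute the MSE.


Squared errors: (1-2)²=1, (15-16)²=1, (17-14)²=9, (50-45)²=25, (48-53)²=25, (1-3)²=4
Sum = 65
MSE = 65/6 = 65/6

65/6


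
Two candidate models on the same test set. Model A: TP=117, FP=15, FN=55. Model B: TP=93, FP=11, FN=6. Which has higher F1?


Model A: P=117/132=0.8864, R=117/172=0.6802, F1=2PR/(P+R)=2TP/(2TP+FP+FN)=234/304=0.7697
Model B: P=93/104=0.8942, R=93/99=0.9394, F1=2PR/(P+R)=2TP/(2TP+FP+FN)=186/203=0.9163
0.7697 < 0.9163 → Model B

Model B


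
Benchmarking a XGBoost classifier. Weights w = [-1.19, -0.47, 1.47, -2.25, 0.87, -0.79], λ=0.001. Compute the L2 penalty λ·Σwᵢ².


‖w‖₂² = (-1.19)² + (-0.47)² + (1.47)² + (-2.25)² + (0.87)² + (-0.79)²
     = 1.4161 + 0.2209 + 2.1609 + 5.0625 + 0.7569 + 0.6241
     = 10.2414
λ·‖w‖₂² = 0.001·10.2414 = 0.010241

0.010241


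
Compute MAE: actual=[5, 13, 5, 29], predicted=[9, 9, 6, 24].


Absolute errors: |5-9|=4, |13-9|=4, |5-6|=1, |29-24|=5
Sum = 14
MAE = 14/4 = 7/2

7/2


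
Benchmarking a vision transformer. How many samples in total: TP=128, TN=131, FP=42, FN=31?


Total = TP + TN + FP + FN
= 128 + 131 + 42 + 31
= 332
(Predicted positive: 170, predicted negative: 162)

332


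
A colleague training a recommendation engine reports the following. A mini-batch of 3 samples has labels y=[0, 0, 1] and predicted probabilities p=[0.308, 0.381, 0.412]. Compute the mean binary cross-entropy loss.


L[0] = -ln(1-0.308) = -ln(0.692) = 0.3682
L[1] = -ln(1-0.381) = -ln(0.619) = 0.4797
L[2] = -ln(0.412) = 0.8867
mean = (0.3682 + 0.4797 + 0.8867)/3 = 0.5782

0.5782


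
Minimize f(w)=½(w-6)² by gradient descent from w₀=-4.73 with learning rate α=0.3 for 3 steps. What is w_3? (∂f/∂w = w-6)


step 1: grad = -4.73-6 = -10.73; w = -4.73 - 0.3·(-10.73) = -1.511
step 2: grad = -1.511-6 = -7.511; w = -1.511 - 0.3·(-7.511) = 0.7423
step 3: grad = 0.7423-6 = -5.2577; w = 0.7423 - 0.3·(-5.2577) = 2.31961

2.31961


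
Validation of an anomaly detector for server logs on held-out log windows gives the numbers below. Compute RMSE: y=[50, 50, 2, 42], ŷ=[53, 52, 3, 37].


MSE = 39/4 = 9.75
RMSE = √(39/4) = 3.1225

3.1225


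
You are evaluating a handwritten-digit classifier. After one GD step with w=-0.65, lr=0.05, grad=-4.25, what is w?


w_new = w - α·∇
= -0.65 - 0.05·-4.25
= -0.65 + 0.2125
= -0.4375

-0.4375


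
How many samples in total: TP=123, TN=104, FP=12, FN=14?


Total = TP + TN + FP + FN
= 123 + 104 + 12 + 14
= 253
(Predicted positive: 135, predicted negative: 118)

253


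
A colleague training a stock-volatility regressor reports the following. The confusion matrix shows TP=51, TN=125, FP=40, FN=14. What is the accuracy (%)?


Accuracy = (TP+TN)/(TP+TN+FP+FN)
= (51+125)/(230)
= 176/230 = 76.52%

76.52%


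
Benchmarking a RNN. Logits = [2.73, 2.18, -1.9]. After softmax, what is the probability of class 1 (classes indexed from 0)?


Exponentials: e^2.73=15.3329, e^2.18=8.8463, e^-1.9=0.1496
Sum = 24.3288
Softmax = [0.6302, 0.3636, 0.0061]
p[1] = 8.8463/24.3288 = 0.3636

0.3636


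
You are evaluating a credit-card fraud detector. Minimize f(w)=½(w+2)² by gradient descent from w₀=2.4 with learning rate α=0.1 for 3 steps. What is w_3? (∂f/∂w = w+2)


step 1: grad = 2.4+2 = 4.4; w = 2.4 - 0.1·(4.4) = 1.96
step 2: grad = 1.96+2 = 3.96; w = 1.96 - 0.1·(3.96) = 1.564
step 3: grad = 1.564+2 = 3.564; w = 1.564 - 0.1·(3.564) = 1.2076

1.2076


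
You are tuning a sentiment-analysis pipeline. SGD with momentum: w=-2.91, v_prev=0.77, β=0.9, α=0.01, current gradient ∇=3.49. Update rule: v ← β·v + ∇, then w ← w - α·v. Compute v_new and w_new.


v_new = 0.9·0.77 + 3.49 = 0.693 + 3.49 = 4.183
w_new = -2.91 - 0.01·4.183 = -2.91 - 0.04183 = -2.95183

v_new=4.183, w_new=-2.95183


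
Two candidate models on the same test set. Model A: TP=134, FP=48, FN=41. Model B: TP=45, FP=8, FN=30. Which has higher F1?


Model A: P=134/182=0.7363, R=134/175=0.7657, F1=2PR/(P+R)=2TP/(2TP+FP+FN)=268/357=0.7507
Model B: P=45/53=0.8491, R=45/75=0.6, F1=2PR/(P+R)=2TP/(2TP+FP+FN)=90/128=0.7031
0.7507 > 0.7031 → Model A

Model A


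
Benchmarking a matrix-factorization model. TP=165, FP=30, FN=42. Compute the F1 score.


Precision = 165/195 = 0.8462
Recall = 165/207 = 0.7971
F1 = 2·P·R/(P+R) = 2·TP/(2·TP+FP+FN) = 330/(330+30+42) = 330/402 = 0.8209

0.8209


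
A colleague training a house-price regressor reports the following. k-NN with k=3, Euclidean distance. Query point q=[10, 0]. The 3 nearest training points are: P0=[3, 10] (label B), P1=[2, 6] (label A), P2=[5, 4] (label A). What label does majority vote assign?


d(q,P0) = 12.2066  (label B)
d(q,P1) = 10.0  (label A)
d(q,P2) = 6.4031  (label A)
Votes: A=2, B=1
Majority → A

A


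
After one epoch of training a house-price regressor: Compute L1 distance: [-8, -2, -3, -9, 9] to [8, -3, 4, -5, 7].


d = |-8-8| + |-2+ 3| + |-3-4| + |-9+ 5| + |9-7|
  = 16 + 1 + 7 + 4 + 2
  = 30

30


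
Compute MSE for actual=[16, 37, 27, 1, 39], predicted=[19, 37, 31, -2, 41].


Squared errors: (16-19)²=9, (37-37)²=0, (27-31)²=16, (1+ 2)²=9, (39-41)²=4
Sum = 38
MSE = 38/5 = 38/5

38/5


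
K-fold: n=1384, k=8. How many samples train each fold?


Fold size = 1384/8 = 173
Training per fold = 1384 - 173 = 1211

1211


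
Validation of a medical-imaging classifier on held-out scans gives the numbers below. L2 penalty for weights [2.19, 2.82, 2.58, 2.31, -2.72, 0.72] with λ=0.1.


‖w‖₂² = (2.19)² + (2.82)² + (2.58)² + (2.31)² + (-2.72)² + (0.72)²
     = 4.7961 + 7.9524 + 6.6564 + 5.3361 + 7.3984 + 0.5184
     = 32.6578
λ·‖w‖₂² = 0.1·32.6578 = 3.26578

3.26578


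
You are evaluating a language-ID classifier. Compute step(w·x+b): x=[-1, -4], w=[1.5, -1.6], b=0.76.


z = (-1)·(1.5) + (-4)·(-1.6) + 0.76
  = 5.66
step(z) = 1 (z≥0)

1


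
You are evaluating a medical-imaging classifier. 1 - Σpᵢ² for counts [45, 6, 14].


Probabilities: [45/65, 6/65, 14/65] ≈ [0.6923, 0.0923, 0.2154]
Σpᵢ² = (2025 + 36 + 196)/65² = 2257/4225
Gini = 1 - Σpᵢ² = 1 - 2257/4225 = 0.4658

0.4658


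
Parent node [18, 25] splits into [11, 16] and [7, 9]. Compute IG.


Parent = [18, 25], H_parent = 0.9808
H_left = 0.9751 (n=27), H_right = 0.9887 (n=16)
H_children = (27/43)·0.9751 + (16/43)·0.9887 = 0.9802
IG = 0.9808 - 0.9802 = 0.0006

0.0006


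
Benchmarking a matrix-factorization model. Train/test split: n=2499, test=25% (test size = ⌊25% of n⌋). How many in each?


Test = ⌊2499·25/100⌋ = 624
Train = 2499 - 624 = 1875

Train: 1875, Test: 624


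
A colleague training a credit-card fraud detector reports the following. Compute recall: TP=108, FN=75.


Recall = TP/(TP+FN)
= 108/(108+75)
= 108/183 = 59.02%

59.02%


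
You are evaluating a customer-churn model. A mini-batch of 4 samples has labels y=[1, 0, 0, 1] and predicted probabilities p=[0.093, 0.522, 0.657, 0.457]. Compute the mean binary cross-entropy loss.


L[0] = -ln(0.093) = 2.3752
L[1] = -ln(1-0.522) = -ln(0.478) = 0.7381
L[2] = -ln(1-0.657) = -ln(0.343) = 1.07
L[3] = -ln(0.457) = 0.7831
mean = (2.3752 + 0.7381 + 1.07 + 0.7831)/4 = 1.2416

1.2416


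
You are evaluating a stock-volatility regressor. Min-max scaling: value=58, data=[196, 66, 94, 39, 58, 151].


min=39, max=196
(58-39)/(196-39) = 19/157 = 0.121

0.121


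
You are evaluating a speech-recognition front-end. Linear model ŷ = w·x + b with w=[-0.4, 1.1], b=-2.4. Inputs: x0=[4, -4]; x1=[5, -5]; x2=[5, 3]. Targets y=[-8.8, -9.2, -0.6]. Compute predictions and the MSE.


ŷ0 = (-0.4)·(4) + (1.1)·(-4) - 2.4 = -8.4
ŷ1 = (-0.4)·(5) + (1.1)·(-5) - 2.4 = -9.9
ŷ2 = (-0.4)·(5) + (1.1)·(3) - 2.4 = -1.1
errors² = [0.16, 0.49, 0.25]
MSE = 0.9000/3 = 0.3

0.3


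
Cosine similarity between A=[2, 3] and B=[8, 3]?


A·B = 2·8 + 3·3 = 25
‖A‖ = √13 = 3.6056, ‖B‖ = √73 = 8.544
cos = 25/(√13·√73) = 25/√949 = 0.8115

0.8115


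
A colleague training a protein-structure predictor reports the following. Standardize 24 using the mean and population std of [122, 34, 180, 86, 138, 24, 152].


μ = 105.1429, σ = 54.9998
z = (24 - 105.1429)/54.9998 = -1.4753

-1.4753


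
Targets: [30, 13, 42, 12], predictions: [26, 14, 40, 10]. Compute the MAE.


Absolute errors: |30-26|=4, |13-14|=1, |42-40|=2, |12-10|=2
Sum = 9
MAE = 9/4 = 9/4

9/4


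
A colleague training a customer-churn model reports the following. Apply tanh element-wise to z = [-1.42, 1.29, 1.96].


tanh(-1.42) = -0.8896
tanh(1.29) = 0.8591
tanh(1.96) = 0.9611
result = [-0.8896, 0.8591, 0.9611]

[-0.8896, 0.8591, 0.9611]


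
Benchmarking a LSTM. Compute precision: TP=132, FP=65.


Precision = TP/(TP+FP)
= 132/(132+65)
= 132/197 = 67.01%

67.01%


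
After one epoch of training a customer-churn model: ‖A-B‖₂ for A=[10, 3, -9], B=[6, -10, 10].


d = √((10-6)² + (3+ 10)² + (-9-10)²)
  = √(16 + 169 + 361)
  = √546 = 23.3666

23.3666


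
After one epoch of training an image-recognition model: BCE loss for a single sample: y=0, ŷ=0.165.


BCE = -[y·ln(p) + (1-y)·ln(1-p)]
= -0 - 1·ln(1-0.165)
= -ln(0.835) = 0.1803

0.1803


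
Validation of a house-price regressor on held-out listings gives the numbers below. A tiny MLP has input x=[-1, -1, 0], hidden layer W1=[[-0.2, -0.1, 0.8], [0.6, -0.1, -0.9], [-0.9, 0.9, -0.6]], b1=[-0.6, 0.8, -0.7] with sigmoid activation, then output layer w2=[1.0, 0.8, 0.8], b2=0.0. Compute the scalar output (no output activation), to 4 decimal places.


z1[0] = (-0.2)·(-1) + (-0.1)·(-1) + (0.8)·(0) - 0.6 = -0.3
z1[1] = (0.6)·(-1) + (-0.1)·(-1) + (-0.9)·(0) + 0.8 = 0.3
z1[2] = (-0.9)·(-1) + (0.9)·(-1) + (-0.6)·(0) - 0.7 = -0.7
h = sigmoid(z1) = [0.4256, 0.5744, 0.3318]
output = (1.0)·(0.4256) + (0.8)·(0.5744) + (0.8)·(0.3318) + 0.0 = 1.1506

1.1506


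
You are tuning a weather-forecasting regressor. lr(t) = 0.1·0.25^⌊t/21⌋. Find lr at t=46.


n_drops = ⌊46/21⌋ = 2
lr = 0.1·0.25^2 = 0.1·0.0625 = 0.00625

0.00625


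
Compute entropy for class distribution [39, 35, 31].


Probabilities: [39/105, 35/105, 31/105] ≈ [0.3714, 0.3333, 0.2952]
H = -((39/105)·log₂(39/105) + (35/105)·log₂(35/105) + (31/105)·log₂(31/105))
  = 1.5787 bits

1.5787 bits


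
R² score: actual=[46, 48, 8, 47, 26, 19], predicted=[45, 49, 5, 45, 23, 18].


ȳ = 32.3333
SS_res = Σ(y-ŷ)² = 25
SS_tot = Σ(y-ȳ)² = 1457.33
R² = 1 - SS_res/SS_tot = 1 - 0.0172 = 0.9828

0.9828


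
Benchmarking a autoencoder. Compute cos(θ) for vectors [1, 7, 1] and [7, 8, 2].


A·B = 1·7 + 7·8 + 1·2 = 65
‖A‖ = √51 = 7.1414, ‖B‖ = √117 = 10.8167
cos = 65/(√51·√117) = 65/√5967 = 0.8415

0.8415


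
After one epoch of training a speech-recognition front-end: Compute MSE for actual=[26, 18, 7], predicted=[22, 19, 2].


Squared errors: (26-22)²=16, (18-19)²=1, (7-2)²=25
Sum = 42
MSE = 42/3 = 14

14


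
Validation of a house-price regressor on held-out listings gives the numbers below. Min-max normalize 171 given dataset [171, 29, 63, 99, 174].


min=29, max=174
(171-29)/(174-29) = 142/145 = 0.9793

0.9793


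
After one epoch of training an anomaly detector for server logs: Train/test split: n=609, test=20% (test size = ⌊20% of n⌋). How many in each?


Test = ⌊609·20/100⌋ = 121
Train = 609 - 121 = 488

Train: 488, Test: 121


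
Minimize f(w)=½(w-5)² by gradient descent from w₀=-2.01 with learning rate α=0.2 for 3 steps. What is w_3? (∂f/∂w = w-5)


step 1: grad = -2.01-5 = -7.01; w = -2.01 - 0.2·(-7.01) = -0.608
step 2: grad = -0.608-5 = -5.608; w = -0.608 - 0.2·(-5.608) = 0.5136
step 3: grad = 0.5136-5 = -4.4864; w = 0.5136 - 0.2·(-4.4864) = 1.41088

1.41088


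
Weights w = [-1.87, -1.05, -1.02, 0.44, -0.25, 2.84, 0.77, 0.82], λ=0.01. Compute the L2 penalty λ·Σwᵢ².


‖w‖₂² = (-1.87)² + (-1.05)² + (-1.02)² + (0.44)² + (-0.25)² + (2.84)² + (0.77)² + (0.82)²
     = 3.4969 + 1.1025 + 1.0404 + 0.1936 + 0.0625 + 8.0656 + 0.5929 + 0.6724
     = 15.2268
λ·‖w‖₂² = 0.01·15.2268 = 0.152268

0.152268


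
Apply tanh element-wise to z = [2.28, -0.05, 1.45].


tanh(2.28) = 0.9793
tanh(-0.05) = -0.05
tanh(1.45) = 0.8957
result = [0.9793, -0.05, 0.8957]

[0.9793, -0.05, 0.8957]


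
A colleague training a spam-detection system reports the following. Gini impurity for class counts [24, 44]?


Probabilities: [24/68, 44/68] ≈ [0.3529, 0.6471]
Σpᵢ² = (576 + 1936)/68² = 2512/4624
Gini = 1 - Σpᵢ² = 1 - 2512/4624 = 0.4567

0.4567


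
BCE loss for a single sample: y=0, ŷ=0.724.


BCE = -[y·ln(p) + (1-y)·ln(1-p)]
= -0 - 1·ln(1-0.724)
= -ln(0.276) = 1.2874

1.2874


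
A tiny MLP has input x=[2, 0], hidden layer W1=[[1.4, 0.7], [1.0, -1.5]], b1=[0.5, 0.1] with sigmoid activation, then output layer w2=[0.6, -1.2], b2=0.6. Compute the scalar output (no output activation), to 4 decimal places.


z1[0] = (1.4)·(2) + (0.7)·(0) + 0.5 = 3.3
z1[1] = (1.0)·(2) + (-1.5)·(0) + 0.1 = 2.1
h = sigmoid(z1) = [0.9644, 0.8909]
output = (0.6)·(0.9644) + (-1.2)·(0.8909) + 0.6 = 0.1096

0.1096


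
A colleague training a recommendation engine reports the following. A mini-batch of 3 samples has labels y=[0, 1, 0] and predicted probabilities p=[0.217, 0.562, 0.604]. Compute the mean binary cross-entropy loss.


L[0] = -ln(1-0.217) = -ln(0.783) = 0.2446
L[1] = -ln(0.562) = 0.5763
L[2] = -ln(1-0.604) = -ln(0.396) = 0.9263
mean = (0.2446 + 0.5763 + 0.9263)/3 = 0.5824

0.5824


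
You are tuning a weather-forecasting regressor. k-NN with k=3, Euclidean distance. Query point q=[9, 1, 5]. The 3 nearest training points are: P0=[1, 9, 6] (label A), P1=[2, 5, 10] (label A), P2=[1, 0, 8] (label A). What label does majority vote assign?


d(q,P0) = 11.3578  (label A)
d(q,P1) = 9.4868  (label A)
d(q,P2) = 8.6023  (label A)
Votes: A=3, B=0
Majority → A

A


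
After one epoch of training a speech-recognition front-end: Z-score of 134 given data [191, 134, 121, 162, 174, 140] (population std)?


μ = 153.6667, σ = 24.212
z = (134 - 153.6667)/24.212 = -0.8123

-0.8123


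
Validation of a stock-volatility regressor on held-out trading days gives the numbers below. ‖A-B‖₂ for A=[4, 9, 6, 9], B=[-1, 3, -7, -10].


d = √((4+ 1)² + (9-3)² + (6+ 7)² + (9+ 10)²)
  = √(25 + 36 + 169 + 361)
  = √591 = 24.3105

24.3105


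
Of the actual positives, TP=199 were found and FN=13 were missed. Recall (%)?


Recall = TP/(TP+FN)
= 199/(199+13)
= 199/212 = 93.87%

93.87%


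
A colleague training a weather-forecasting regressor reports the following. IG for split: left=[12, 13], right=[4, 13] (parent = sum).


Parent = [16, 26], H_parent = 0.9587
H_left = 0.9988 (n=25), H_right = 0.7871 (n=17)
H_children = (25/42)·0.9988 + (17/42)·0.7871 = 0.9131
IG = 0.9587 - 0.9131 = 0.0456

0.0456


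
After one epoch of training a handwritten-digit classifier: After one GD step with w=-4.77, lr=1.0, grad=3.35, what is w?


w_new = w - α·∇
= -4.77 - 1.0·3.35
= -4.77 - 3.35
= -8.12

-8.12


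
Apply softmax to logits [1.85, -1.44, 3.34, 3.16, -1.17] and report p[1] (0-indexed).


Exponentials: e^1.85=6.3598, e^-1.44=0.2369, e^3.34=28.2191, e^3.16=23.5706, e^-1.17=0.3104
Sum = 58.6968
Softmax = [0.1084, 0.004, 0.4808, 0.4016, 0.0053]
p[1] = 0.2369/58.6968 = 0.004

0.004


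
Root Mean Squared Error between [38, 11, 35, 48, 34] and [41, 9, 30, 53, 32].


MSE = 67/5 = 13.4
RMSE = √(67/5) = 3.6606

3.6606


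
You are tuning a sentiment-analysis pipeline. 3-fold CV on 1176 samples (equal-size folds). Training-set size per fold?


Fold size = 1176/3 = 392
Training per fold = 1176 - 392 = 784

784


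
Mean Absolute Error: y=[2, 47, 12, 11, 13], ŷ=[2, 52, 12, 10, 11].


Absolute errors: |2-2|=0, |47-52|=5, |12-12|=0, |11-10|=1, |13-11|=2
Sum = 8
MAE = 8/5 = 8/5

8/5


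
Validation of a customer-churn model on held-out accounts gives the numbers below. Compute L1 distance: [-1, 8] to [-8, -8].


d = |-1+ 8| + |8+ 8|
  = 7 + 16
  = 23

23


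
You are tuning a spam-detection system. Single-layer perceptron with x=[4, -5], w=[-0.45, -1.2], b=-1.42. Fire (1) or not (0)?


z = (4)·(-0.45) + (-5)·(-1.2) - 1.42
  = 2.78
step(z) = 1 (z≥0)

1


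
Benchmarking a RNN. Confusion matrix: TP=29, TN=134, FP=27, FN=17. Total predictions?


Total = TP + TN + FP + FN
= 29 + 134 + 27 + 17
= 207
(Predicted positive: 56, predicted negative: 151)

207


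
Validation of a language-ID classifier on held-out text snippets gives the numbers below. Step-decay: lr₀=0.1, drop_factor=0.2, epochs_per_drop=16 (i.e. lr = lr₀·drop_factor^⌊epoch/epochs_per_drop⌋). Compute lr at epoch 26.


n_drops = ⌊26/16⌋ = 1
lr = 0.1·0.2^1 = 0.1·0.2 = 0.02

0.02


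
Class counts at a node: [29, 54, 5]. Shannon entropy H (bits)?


Probabilities: [29/88, 54/88, 5/88] ≈ [0.3295, 0.6136, 0.0568]
H = -((29/88)·log₂(29/88) + (54/88)·log₂(54/88) + (5/88)·log₂(5/88))
  = 1.1952 bits

1.1952 bits


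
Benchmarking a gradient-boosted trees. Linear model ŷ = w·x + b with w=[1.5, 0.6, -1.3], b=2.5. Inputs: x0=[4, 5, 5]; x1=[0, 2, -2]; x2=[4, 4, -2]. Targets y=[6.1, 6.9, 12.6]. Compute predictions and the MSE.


ŷ0 = (1.5)·(4) + (0.6)·(5) + (-1.3)·(5) + 2.5 = 5.0
ŷ1 = (1.5)·(0) + (0.6)·(2) + (-1.3)·(-2) + 2.5 = 6.3
ŷ2 = (1.5)·(4) + (0.6)·(4) + (-1.3)·(-2) + 2.5 = 13.5
errors² = [1.21, 0.36, 0.81]
MSE = 2.3800/3 = 0.7933

0.7933


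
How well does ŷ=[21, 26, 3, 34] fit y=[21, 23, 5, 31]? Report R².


ȳ = 20
SS_res = Σ(y-ŷ)² = 22
SS_tot = Σ(y-ȳ)² = 356
R² = 1 - SS_res/SS_tot = 1 - 0.0618 = 0.9382

0.9382


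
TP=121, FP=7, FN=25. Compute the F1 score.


Precision = 121/128 = 0.9453
Recall = 121/146 = 0.8288
F1 = 2·P·R/(P+R) = 2·TP/(2·TP+FP+FN) = 242/(242+7+25) = 242/274 = 0.8832

0.8832


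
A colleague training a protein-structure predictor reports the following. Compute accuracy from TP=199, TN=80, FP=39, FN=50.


Accuracy = (TP+TN)/(TP+TN+FP+FN)
= (199+80)/(368)
= 279/368 = 75.82%

75.82%


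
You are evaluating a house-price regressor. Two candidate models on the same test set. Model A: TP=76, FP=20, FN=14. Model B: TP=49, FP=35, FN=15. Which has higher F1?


Model A: P=76/96=0.7917, R=76/90=0.8444, F1=2PR/(P+R)=2TP/(2TP+FP+FN)=152/186=0.8172
Model B: P=49/84=0.5833, R=49/64=0.7656, F1=2PR/(P+R)=2TP/(2TP+FP+FN)=98/148=0.6622
0.8172 > 0.6622 → Model A

Model A


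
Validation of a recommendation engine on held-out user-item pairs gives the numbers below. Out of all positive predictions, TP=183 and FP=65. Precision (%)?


Precision = TP/(TP+FP)
= 183/(183+65)
= 183/248 = 73.79%

73.79%


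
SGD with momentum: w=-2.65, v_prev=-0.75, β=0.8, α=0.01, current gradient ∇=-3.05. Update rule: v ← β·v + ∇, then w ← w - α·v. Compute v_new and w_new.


v_new = 0.8·-0.75 - 3.05 = -0.6 - 3.05 = -3.65
w_new = -2.65 - 0.01·-3.65 = -2.65 + 0.0365 = -2.6135

v_new=-3.65, w_new=-2.6135


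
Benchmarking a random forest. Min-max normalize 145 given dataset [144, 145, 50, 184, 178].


min=50, max=184
(145-50)/(184-50) = 95/134 = 0.709

0.709


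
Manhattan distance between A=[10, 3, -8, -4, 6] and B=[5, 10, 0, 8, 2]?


d = |10-5| + |3-10| + |-8-0| + |-4-8| + |6-2|
  = 5 + 7 + 8 + 12 + 4
  = 36

36


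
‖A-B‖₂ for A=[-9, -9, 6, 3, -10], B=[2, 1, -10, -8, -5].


d = √((-9-2)² + (-9-1)² + (6+ 10)² + (3+ 8)² + (-10+ 5)²)
  = √(121 + 100 + 256 + 121 + 25)
  = √623 = 24.96

24.96


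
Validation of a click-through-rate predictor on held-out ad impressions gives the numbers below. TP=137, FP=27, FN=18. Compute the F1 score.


Precision = 137/164 = 0.8354
Recall = 137/155 = 0.8839
F1 = 2·P·R/(P+R) = 2·TP/(2·TP+FP+FN) = 274/(274+27+18) = 274/319 = 0.8589

0.8589


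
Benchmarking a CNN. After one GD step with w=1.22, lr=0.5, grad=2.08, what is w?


w_new = w - α·∇
= 1.22 - 0.5·2.08
= 1.22 - 1.04
= 0.18

0.18


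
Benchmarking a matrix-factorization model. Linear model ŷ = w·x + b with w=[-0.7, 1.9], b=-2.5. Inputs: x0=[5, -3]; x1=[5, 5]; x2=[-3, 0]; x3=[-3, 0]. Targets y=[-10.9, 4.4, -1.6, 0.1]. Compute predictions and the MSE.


ŷ0 = (-0.7)·(5) + (1.9)·(-3) - 2.5 = -11.7
ŷ1 = (-0.7)·(5) + (1.9)·(5) - 2.5 = 3.5
ŷ2 = (-0.7)·(-3) + (1.9)·(0) - 2.5 = -0.4
ŷ3 = (-0.7)·(-3) + (1.9)·(0) - 2.5 = -0.4
errors² = [0.64, 0.81, 1.44, 0.25]
MSE = 3.1400/4 = 0.785

0.785


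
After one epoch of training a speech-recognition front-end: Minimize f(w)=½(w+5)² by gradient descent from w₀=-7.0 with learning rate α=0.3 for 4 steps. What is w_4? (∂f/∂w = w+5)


step 1: grad = -7+5 = -2; w = -7 - 0.3·(-2) = -6.4
step 2: grad = -6.4+5 = -1.4; w = -6.4 - 0.3·(-1.4) = -5.98
step 3: grad = -5.98+5 = -0.98; w = -5.98 - 0.3·(-0.98) = -5.686
step 4: grad = -5.686+5 = -0.686; w = -5.686 - 0.3·(-0.686) = -5.4802

-5.4802


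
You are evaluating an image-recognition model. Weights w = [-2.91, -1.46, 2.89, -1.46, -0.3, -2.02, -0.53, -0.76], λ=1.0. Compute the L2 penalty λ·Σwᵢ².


‖w‖₂² = (-2.91)² + (-1.46)² + (2.89)² + (-1.46)² + (-0.3)² + (-2.02)² + (-0.53)² + (-0.76)²
     = 8.4681 + 2.1316 + 8.3521 + 2.1316 + 0.09 + 4.0804 + 0.2809 + 0.5776
     = 26.1123
λ·‖w‖₂² = 1.0·26.1123 = 26.1123

26.1123


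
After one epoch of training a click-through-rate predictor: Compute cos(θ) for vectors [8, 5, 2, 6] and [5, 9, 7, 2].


A·B = 8·5 + 5·9 + 2·7 + 6·2 = 111
‖A‖ = √129 = 11.3578, ‖B‖ = √159 = 12.6095
cos = 111/(√129·√159) = 111/√20511 = 0.775

0.775


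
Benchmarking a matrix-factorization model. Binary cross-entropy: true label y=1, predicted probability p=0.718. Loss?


BCE = -[y·ln(p) + (1-y)·ln(1-p)]
= -1·ln(0.718) - 0
= -ln(0.718) = 0.3313

0.3313


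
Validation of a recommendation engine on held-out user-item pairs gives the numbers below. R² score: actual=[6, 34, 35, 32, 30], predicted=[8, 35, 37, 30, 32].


ȳ = 27.4
SS_res = Σ(y-ŷ)² = 17
SS_tot = Σ(y-ȳ)² = 587.2
R² = 1 - SS_res/SS_tot = 1 - 0.029 = 0.971

0.971


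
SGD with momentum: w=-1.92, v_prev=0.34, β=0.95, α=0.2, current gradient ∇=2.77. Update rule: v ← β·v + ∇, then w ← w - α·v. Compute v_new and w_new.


v_new = 0.95·0.34 + 2.77 = 0.323 + 2.77 = 3.093
w_new = -1.92 - 0.2·3.093 = -1.92 - 0.6186 = -2.5386

v_new=3.093, w_new=-2.5386


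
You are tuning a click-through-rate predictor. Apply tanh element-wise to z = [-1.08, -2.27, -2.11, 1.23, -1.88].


tanh(-1.08) = -0.7932
tanh(-2.27) = -0.9789
tanh(-2.11) = -0.971
tanh(1.23) = 0.8426
tanh(-1.88) = -0.9545
result = [-0.7932, -0.9789, -0.971, 0.8426, -0.9545]

[-0.7932, -0.9789, -0.971, 0.8426, -0.9545]


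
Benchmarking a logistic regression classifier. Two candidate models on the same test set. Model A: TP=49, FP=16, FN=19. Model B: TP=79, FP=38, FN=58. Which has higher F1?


Model A: P=49/65=0.7538, R=49/68=0.7206, F1=2PR/(P+R)=2TP/(2TP+FP+FN)=98/133=0.7368
Model B: P=79/117=0.6752, R=79/137=0.5766, F1=2PR/(P+R)=2TP/(2TP+FP+FN)=158/254=0.622
0.7368 > 0.622 → Model A

Model A


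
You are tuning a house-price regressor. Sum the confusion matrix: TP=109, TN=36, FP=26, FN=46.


Total = TP + TN + FP + FN
= 109 + 36 + 26 + 46
= 217
(Predicted positive: 135, predicted negative: 82)

217


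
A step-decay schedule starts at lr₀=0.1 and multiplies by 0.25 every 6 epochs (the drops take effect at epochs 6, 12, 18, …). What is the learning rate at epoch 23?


n_drops = ⌊23/6⌋ = 3
lr = 0.1·0.25^3 = 0.1·0.015625 = 0.0015625

0.0015625


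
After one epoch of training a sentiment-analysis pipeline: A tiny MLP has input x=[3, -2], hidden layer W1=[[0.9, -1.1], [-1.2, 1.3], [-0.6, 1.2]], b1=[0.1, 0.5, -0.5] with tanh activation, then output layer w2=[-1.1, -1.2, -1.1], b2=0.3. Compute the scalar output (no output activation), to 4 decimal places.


z1[0] = (0.9)·(3) + (-1.1)·(-2) + 0.1 = 5.0
z1[1] = (-1.2)·(3) + (1.3)·(-2) + 0.5 = -5.7
z1[2] = (-0.6)·(3) + (1.2)·(-2) - 0.5 = -4.7
h = tanh(z1) = [0.9999, -1.0, -0.9998]
output = (-1.1)·(0.9999) + (-1.2)·(-1.0) + (-1.1)·(-0.9998) + 0.3 = 1.4999

1.4999


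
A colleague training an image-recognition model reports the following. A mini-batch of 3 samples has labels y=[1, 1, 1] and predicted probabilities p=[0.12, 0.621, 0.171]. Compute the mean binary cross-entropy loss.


L[0] = -ln(0.12) = 2.1203
L[1] = -ln(0.621) = 0.4764
L[2] = -ln(0.171) = 1.7661
mean = (2.1203 + 0.4764 + 1.7661)/3 = 1.4543

1.4543


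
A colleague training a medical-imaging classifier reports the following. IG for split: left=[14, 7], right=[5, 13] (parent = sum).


Parent = [19, 20], H_parent = 0.9995
H_left = 0.9183 (n=21), H_right = 0.8524 (n=18)
H_children = (21/39)·0.9183 + (18/39)·0.8524 = 0.8879
IG = 0.9995 - 0.8879 = 0.1116

0.1116


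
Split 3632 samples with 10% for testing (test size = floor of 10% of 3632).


Test = ⌊3632·10/100⌋ = 363
Train = 3632 - 363 = 3269

Train: 3269, Test: 363


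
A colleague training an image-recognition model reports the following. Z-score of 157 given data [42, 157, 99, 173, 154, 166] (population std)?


μ = 131.8333, σ = 46.7882
z = (157 - 131.8333)/46.7882 = 0.5379

0.5379


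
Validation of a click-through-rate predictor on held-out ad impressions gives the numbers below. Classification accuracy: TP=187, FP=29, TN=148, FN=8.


Accuracy = (TP+TN)/(TP+TN+FP+FN)
= (187+148)/(372)
= 335/372 = 90.05%

90.05%


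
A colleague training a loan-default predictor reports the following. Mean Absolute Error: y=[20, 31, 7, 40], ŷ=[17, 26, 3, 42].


Absolute errors: |20-17|=3, |31-26|=5, |7-3|=4, |40-42|=2
Sum = 14
MAE = 14/4 = 7/2

7/2


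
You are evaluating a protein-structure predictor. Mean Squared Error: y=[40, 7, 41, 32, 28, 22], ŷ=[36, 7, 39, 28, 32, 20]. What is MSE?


Squared errors: (40-36)²=16, (7-7)²=0, (41-39)²=4, (32-28)²=16, (28-32)²=16, (22-20)²=4
Sum = 56
MSE = 56/6 = 28/3

28/3


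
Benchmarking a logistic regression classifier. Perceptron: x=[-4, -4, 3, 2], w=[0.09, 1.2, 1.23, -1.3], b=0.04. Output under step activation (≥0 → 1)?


z = (-4)·(0.09) + (-4)·(1.2) + (3)·(1.23) + (2)·(-1.3) + 0.04
  = -4.03
step(z) = 0 (z<0)

0


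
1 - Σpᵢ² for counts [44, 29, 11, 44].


Probabilities: [44/128, 29/128, 11/128, 44/128] ≈ [0.3438, 0.2266, 0.0859, 0.3438]
Σpᵢ² = (1936 + 841 + 121 + 1936)/128² = 4834/16384
Gini = 1 - Σpᵢ² = 1 - 4834/16384 = 0.705

0.705


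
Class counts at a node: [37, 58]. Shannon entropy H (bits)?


Probabilities: [37/95, 58/95] ≈ [0.3895, 0.6105]
H = -((37/95)·log₂(37/95) + (58/95)·log₂(58/95))
  = 0.9645 bits

0.9645 bits


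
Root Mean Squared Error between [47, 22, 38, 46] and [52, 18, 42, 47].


MSE = 58/4 = 14.5
RMSE = √(58/4) = 3.8079

3.8079


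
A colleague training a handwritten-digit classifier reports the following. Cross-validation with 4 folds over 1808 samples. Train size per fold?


Fold size = 1808/4 = 452
Training per fold = 1808 - 452 = 1356

1356


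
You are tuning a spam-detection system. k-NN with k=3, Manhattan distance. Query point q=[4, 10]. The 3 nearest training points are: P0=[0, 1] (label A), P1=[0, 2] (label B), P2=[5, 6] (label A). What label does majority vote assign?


d(q,P0) = 13  (label A)
d(q,P1) = 12  (label B)
d(q,P2) = 5  (label A)
Votes: A=2, B=1
Majority → A

A


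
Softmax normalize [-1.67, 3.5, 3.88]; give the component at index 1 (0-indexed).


Exponentials: e^-1.67=0.1882, e^3.5=33.1155, e^3.88=48.4242
Sum = 81.7279
Softmax = [0.0023, 0.4052, 0.5925]
p[1] = 33.1155/81.7279 = 0.4052

0.4052


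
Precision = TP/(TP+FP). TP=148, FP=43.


Precision = TP/(TP+FP)
= 148/(148+43)
= 148/191 = 77.49%

77.49%


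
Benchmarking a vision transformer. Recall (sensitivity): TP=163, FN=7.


Recall = TP/(TP+FN)
= 163/(163+7)
= 163/170 = 95.88%

95.88%


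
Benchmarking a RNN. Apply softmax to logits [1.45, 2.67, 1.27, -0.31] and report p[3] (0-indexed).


Exponentials: e^1.45=4.2631, e^2.67=14.44, e^1.27=3.5609, e^-0.31=0.7334
Sum = 22.9974
Softmax = [0.1854, 0.6279, 0.1548, 0.0319]
p[3] = 0.7334/22.9974 = 0.0319

0.0319


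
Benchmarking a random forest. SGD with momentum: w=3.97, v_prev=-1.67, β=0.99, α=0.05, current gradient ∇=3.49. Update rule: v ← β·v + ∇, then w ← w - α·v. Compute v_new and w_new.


v_new = 0.99·-1.67 + 3.49 = -1.6533 + 3.49 = 1.8367
w_new = 3.97 - 0.05·1.8367 = 3.97 - 0.091835 = 3.878165

v_new=1.8367, w_new=3.878165


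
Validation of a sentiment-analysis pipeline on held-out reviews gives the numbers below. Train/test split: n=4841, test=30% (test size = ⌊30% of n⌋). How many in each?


Test = ⌊4841·30/100⌋ = 1452
Train = 4841 - 1452 = 3389

Train: 3389, Test: 1452


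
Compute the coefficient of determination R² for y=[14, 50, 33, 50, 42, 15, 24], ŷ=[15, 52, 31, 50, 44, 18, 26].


ȳ = 32.5714
SS_res = Σ(y-ŷ)² = 26
SS_tot = Σ(y-ȳ)² = 1423.71
R² = 1 - SS_res/SS_tot = 1 - 0.0183 = 0.9817

0.9817


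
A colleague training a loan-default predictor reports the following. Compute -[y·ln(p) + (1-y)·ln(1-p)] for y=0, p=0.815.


BCE = -[y·ln(p) + (1-y)·ln(1-p)]
= -0 - 1·ln(1-0.815)
= -ln(0.185) = 1.6874

1.6874


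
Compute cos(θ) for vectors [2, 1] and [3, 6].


A·B = 2·3 + 1·6 = 12
‖A‖ = √5 = 2.2361, ‖B‖ = √45 = 6.7082
cos = 12/(√5·√45) = 12/√225 = 0.8

0.8


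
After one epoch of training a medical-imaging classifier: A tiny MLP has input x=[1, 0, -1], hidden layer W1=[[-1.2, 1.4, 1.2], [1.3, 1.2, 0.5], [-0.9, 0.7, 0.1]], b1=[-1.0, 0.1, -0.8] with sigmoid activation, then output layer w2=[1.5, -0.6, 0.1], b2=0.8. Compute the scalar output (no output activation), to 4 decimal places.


z1[0] = (-1.2)·(1) + (1.4)·(0) + (1.2)·(-1) - 1.0 = -3.4
z1[1] = (1.3)·(1) + (1.2)·(0) + (0.5)·(-1) + 0.1 = 0.9
z1[2] = (-0.9)·(1) + (0.7)·(0) + (0.1)·(-1) - 0.8 = -1.8
h = sigmoid(z1) = [0.0323, 0.7109, 0.1419]
output = (1.5)·(0.0323) + (-0.6)·(0.7109) + (0.1)·(0.1419) + 0.8 = 0.4361

0.4361


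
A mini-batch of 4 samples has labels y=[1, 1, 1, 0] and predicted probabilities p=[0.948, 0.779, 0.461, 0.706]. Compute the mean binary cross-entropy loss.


L[0] = -ln(0.948) = 0.0534
L[1] = -ln(0.779) = 0.2497
L[2] = -ln(0.461) = 0.7744
L[3] = -ln(1-0.706) = -ln(0.294) = 1.2242
mean = (0.0534 + 0.2497 + 0.7744 + 1.2242)/4 = 0.5754

0.5754


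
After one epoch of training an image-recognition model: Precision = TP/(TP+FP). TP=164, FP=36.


Precision = TP/(TP+FP)
= 164/(164+36)
= 164/200 = 82.0%

82.0%


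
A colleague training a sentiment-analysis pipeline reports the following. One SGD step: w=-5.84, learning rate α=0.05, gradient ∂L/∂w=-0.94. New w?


w_new = w - α·∇
= -5.84 - 0.05·-0.94
= -5.84 + 0.047
= -5.793

-5.793


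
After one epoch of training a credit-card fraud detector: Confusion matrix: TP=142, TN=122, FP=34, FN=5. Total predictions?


Total = TP + TN + FP + FN
= 142 + 122 + 34 + 5
= 303
(Predicted positive: 176, predicted negative: 127)

303


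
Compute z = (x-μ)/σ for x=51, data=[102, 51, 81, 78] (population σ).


μ = 78, σ = 18.1246
z = (51 - 78)/18.1246 = -1.4897

-1.4897


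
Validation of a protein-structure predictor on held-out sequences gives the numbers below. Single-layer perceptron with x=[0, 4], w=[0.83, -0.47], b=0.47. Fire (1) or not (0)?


z = (0)·(0.83) + (4)·(-0.47) + 0.47
  = -1.41
step(z) = 0 (z<0)

0


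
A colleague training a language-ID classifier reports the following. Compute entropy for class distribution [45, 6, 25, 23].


Probabilities: [45/99, 6/99, 25/99, 23/99] ≈ [0.4545, 0.0606, 0.2525, 0.2323]
H = -((45/99)·log₂(45/99) + (6/99)·log₂(6/99) + (25/99)·log₂(25/99) + (23/99)·log₂(23/99))
  = 1.7528 bits

1.7528 bits


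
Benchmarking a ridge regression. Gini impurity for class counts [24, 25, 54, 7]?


Probabilities: [24/110, 25/110, 54/110, 7/110] ≈ [0.2182, 0.2273, 0.4909, 0.0636]
Σpᵢ² = (576 + 625 + 2916 + 49)/110² = 4166/12100
Gini = 1 - Σpᵢ² = 1 - 4166/12100 = 0.6557

0.6557


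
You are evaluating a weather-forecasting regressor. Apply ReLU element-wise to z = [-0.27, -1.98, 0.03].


ReLU(-0.27) = max(0, -0.27) = 0.0
ReLU(-1.98) = max(0, -1.98) = 0.0
ReLU(0.03) = max(0, 0.03) = 0.03
result = [0.0, 0.0, 0.03]

[0.0, 0.0, 0.03]


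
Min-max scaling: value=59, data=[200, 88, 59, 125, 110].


min=59, max=200
(59-59)/(200-59) = 0/141 = 0.0

0.0


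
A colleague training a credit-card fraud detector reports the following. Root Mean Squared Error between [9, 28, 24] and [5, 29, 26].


MSE = 21/3 = 7
RMSE = √(21/3) = 2.6458

2.6458


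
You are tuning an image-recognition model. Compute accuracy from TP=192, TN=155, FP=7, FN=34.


Accuracy = (TP+TN)/(TP+TN+FP+FN)
= (192+155)/(388)
= 347/388 = 89.43%

89.43%


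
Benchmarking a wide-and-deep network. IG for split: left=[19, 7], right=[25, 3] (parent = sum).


Parent = [44, 10], H_parent = 0.6913
H_left = 0.8404 (n=26), H_right = 0.4912 (n=28)
H_children = (26/54)·0.8404 + (28/54)·0.4912 = 0.6593
IG = 0.6913 - 0.6593 = 0.032

0.032


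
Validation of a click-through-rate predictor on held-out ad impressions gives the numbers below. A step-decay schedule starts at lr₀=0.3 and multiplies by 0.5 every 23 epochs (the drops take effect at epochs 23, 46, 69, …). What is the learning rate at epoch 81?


n_drops = ⌊81/23⌋ = 3
lr = 0.3·0.5^3 = 0.3·0.125 = 0.0375

0.0375


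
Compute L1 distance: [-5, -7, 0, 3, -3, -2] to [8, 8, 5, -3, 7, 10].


d = |-5-8| + |-7-8| + |0-5| + |3+ 3| + |-3-7| + |-2-10|
  = 13 + 15 + 5 + 6 + 10 + 12
  = 61

61


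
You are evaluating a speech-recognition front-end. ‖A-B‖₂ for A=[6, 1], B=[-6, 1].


d = √((6+ 6)² + (1-1)²)
  = √(144 + 0)
  = √144 = 12.0

12.0


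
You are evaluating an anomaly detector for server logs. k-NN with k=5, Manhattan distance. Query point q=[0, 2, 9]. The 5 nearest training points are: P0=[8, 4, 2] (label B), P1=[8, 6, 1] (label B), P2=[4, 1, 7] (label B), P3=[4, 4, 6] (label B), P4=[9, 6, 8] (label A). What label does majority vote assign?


d(q,P0) = 17  (label B)
d(q,P1) = 20  (label B)
d(q,P2) = 7  (label B)
d(q,P3) = 9  (label B)
d(q,P4) = 14  (label A)
Votes: A=1, B=4
Majority → B

B


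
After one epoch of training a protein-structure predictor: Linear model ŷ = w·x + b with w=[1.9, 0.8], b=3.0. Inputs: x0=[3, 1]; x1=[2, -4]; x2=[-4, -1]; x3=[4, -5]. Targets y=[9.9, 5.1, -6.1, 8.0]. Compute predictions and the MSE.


ŷ0 = (1.9)·(3) + (0.8)·(1) + 3.0 = 9.5
ŷ1 = (1.9)·(2) + (0.8)·(-4) + 3.0 = 3.6
ŷ2 = (1.9)·(-4) + (0.8)·(-1) + 3.0 = -5.4
ŷ3 = (1.9)·(4) + (0.8)·(-5) + 3.0 = 6.6
errors² = [0.16, 2.25, 0.49, 1.96]
MSE = 4.8600/4 = 1.215

1.215
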